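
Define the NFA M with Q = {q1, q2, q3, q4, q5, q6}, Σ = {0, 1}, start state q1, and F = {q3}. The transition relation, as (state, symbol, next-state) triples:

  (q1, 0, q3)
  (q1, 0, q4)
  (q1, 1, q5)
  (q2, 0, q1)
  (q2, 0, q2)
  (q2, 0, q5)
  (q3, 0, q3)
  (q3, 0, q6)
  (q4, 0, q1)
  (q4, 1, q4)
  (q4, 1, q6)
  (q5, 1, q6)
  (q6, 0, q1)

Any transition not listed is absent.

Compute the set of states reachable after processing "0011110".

∅

Start in {q1}.
Read '0': {q1} → {q3, q4}.
Read '0': {q3, q4} → {q1, q3, q6}.
Read '1': {q1, q3, q6} → {q5}.
Read '1': {q5} → {q6}.
Read '1': {q6} → ∅.
The set is empty and remains empty for the remaining 2 symbols.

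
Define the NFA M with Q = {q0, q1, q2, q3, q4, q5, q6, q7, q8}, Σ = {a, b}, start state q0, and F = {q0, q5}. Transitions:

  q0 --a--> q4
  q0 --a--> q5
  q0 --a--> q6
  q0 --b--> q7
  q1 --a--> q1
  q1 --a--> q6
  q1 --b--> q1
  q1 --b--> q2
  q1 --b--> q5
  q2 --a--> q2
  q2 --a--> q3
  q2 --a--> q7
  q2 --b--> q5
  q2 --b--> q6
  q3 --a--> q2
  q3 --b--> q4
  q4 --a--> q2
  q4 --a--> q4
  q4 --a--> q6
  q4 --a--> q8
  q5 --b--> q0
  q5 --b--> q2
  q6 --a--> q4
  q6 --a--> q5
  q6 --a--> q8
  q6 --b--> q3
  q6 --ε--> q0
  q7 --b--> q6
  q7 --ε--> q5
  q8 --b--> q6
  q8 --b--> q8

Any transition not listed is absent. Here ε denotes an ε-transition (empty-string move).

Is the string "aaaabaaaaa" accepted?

Start in {q0}.
Read 'a': q0→{q4, q5, q6}; union {q4, q5, q6}; ε-closure = {q0, q4, q5, q6}.
Read 'a': q0→{q4, q5, q6}, q4→{q2, q4, q6, q8}, q5→∅, q6→{q4, q5, q8}; union {q2, q4, q5, q6, q8}; ε-closure = {q0, q2, q4, q5, q6, q8}.
Read 'a': q0→{q4, q5, q6}, q2→{q2, q3, q7}, q4→{q2, q4, q6, q8}, q5→∅, q6→{q4, q5, q8}, q8→∅; union {q2, q3, q4, q5, q6, q7, q8}; ε-closure = {q0, q2, q3, q4, q5, q6, q7, q8}.
Read 'a': q0→{q4, q5, q6}, q2→{q2, q3, q7}, q3→{q2}, q4→{q2, q4, q6, q8}, q5→∅, q6→{q4, q5, q8}, q7→∅, q8→∅; union {q2, q3, q4, q5, q6, q7, q8}; ε-closure = {q0, q2, q3, q4, q5, q6, q7, q8}.
Read 'b': q0→{q7}, q2→{q5, q6}, q3→{q4}, q4→∅, q5→{q0, q2}, q6→{q3}, q7→{q6}, q8→{q6, q8}; now {q0, q2, q3, q4, q5, q6, q7, q8}.
Read 'a': q0→{q4, q5, q6}, q2→{q2, q3, q7}, q3→{q2}, q4→{q2, q4, q6, q8}, q5→∅, q6→{q4, q5, q8}, q7→∅, q8→∅; union {q2, q3, q4, q5, q6, q7, q8}; ε-closure = {q0, q2, q3, q4, q5, q6, q7, q8}.
Read 'a': q0→{q4, q5, q6}, q2→{q2, q3, q7}, q3→{q2}, q4→{q2, q4, q6, q8}, q5→∅, q6→{q4, q5, q8}, q7→∅, q8→∅; union {q2, q3, q4, q5, q6, q7, q8}; ε-closure = {q0, q2, q3, q4, q5, q6, q7, q8}.
Read 'a': q0→{q4, q5, q6}, q2→{q2, q3, q7}, q3→{q2}, q4→{q2, q4, q6, q8}, q5→∅, q6→{q4, q5, q8}, q7→∅, q8→∅; union {q2, q3, q4, q5, q6, q7, q8}; ε-closure = {q0, q2, q3, q4, q5, q6, q7, q8}.
Read 'a': q0→{q4, q5, q6}, q2→{q2, q3, q7}, q3→{q2}, q4→{q2, q4, q6, q8}, q5→∅, q6→{q4, q5, q8}, q7→∅, q8→∅; union {q2, q3, q4, q5, q6, q7, q8}; ε-closure = {q0, q2, q3, q4, q5, q6, q7, q8}.
Read 'a': q0→{q4, q5, q6}, q2→{q2, q3, q7}, q3→{q2}, q4→{q2, q4, q6, q8}, q5→∅, q6→{q4, q5, q8}, q7→∅, q8→∅; union {q2, q3, q4, q5, q6, q7, q8}; ε-closure = {q0, q2, q3, q4, q5, q6, q7, q8}.
The final set {q0, q2, q3, q4, q5, q6, q7, q8} contains the accepting states q0, q5.

Yes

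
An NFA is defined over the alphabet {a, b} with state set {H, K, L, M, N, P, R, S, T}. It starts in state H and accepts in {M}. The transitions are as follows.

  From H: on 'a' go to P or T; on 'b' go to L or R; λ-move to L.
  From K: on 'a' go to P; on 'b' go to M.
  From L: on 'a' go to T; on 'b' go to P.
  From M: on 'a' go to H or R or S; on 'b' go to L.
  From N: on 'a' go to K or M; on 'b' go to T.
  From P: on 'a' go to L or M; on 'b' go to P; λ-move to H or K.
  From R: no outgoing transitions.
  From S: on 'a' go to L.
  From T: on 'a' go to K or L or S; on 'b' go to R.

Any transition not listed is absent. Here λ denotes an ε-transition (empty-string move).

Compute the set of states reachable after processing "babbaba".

Start: ε-closure({H}) = {H, L}.
Read 'b': H→{L, R}, L→{P}; union {L, P, R}; ε-closure = {H, K, L, P, R}.
Read 'a': H→{P, T}, K→{P}, L→{T}, P→{L, M}, R→∅; union {L, M, P, T}; ε-closure = {H, K, L, M, P, T}.
Read 'b': H→{L, R}, K→{M}, L→{P}, M→{L}, P→{P}, T→{R}; union {L, M, P, R}; ε-closure = {H, K, L, M, P, R}.
Read 'b': H→{L, R}, K→{M}, L→{P}, M→{L}, P→{P}, R→∅; union {L, M, P, R}; ε-closure = {H, K, L, M, P, R}.
Read 'a': H→{P, T}, K→{P}, L→{T}, M→{H, R, S}, P→{L, M}, R→∅; union {H, L, M, P, R, S, T}; ε-closure = {H, K, L, M, P, R, S, T}.
Read 'b': H→{L, R}, K→{M}, L→{P}, M→{L}, P→{P}, R→∅, S→∅, T→{R}; union {L, M, P, R}; ε-closure = {H, K, L, M, P, R}.
Read 'a': H→{P, T}, K→{P}, L→{T}, M→{H, R, S}, P→{L, M}, R→∅; union {H, L, M, P, R, S, T}; ε-closure = {H, K, L, M, P, R, S, T}.

{H, K, L, M, P, R, S, T}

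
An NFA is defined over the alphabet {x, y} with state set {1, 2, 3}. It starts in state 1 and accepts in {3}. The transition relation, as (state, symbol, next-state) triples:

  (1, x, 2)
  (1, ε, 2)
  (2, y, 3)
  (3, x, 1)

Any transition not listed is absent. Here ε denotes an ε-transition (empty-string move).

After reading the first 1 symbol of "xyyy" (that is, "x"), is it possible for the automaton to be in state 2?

Yes

Start: ε-closure({1}) = {1, 2}.
Read 'x': 1→{2}, 2→∅; now {2}.
State 2 is in {2}.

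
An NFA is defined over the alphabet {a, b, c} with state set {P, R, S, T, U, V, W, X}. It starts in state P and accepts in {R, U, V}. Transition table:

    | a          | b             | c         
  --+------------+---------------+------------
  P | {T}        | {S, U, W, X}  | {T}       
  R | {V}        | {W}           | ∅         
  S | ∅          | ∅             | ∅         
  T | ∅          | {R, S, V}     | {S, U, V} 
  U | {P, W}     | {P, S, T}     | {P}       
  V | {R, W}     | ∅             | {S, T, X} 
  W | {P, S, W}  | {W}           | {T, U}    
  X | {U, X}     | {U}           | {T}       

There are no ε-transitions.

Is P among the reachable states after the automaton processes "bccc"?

Start in {P}.
Read 'b': {P} → {S, U, W, X}.
Read 'c': {S, U, W, X} → {P, T, U}.
Read 'c': {P, T, U} → {P, S, T, U, V}.
Read 'c': {P, S, T, U, V} → {P, S, T, U, V, X}.
State P is in {P, S, T, U, V, X}.

Yes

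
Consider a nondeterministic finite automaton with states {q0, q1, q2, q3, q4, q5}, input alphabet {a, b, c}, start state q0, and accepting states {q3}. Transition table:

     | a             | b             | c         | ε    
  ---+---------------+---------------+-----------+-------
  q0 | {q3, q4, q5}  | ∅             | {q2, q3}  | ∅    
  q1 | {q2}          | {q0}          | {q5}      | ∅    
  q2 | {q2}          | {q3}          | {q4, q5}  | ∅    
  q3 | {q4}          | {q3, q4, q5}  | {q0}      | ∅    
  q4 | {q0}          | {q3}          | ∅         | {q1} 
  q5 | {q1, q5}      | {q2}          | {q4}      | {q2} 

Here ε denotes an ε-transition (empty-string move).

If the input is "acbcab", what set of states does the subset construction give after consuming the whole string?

{q0, q1, q2, q3, q4, q5}

Start in {q0}.
Read 'a': q0→{q3, q4, q5}; union {q3, q4, q5}; ε-closure = {q1, q2, q3, q4, q5}.
Read 'c': q1→{q5}, q2→{q4, q5}, q3→{q0}, q4→∅, q5→{q4}; union {q0, q4, q5}; ε-closure = {q0, q1, q2, q4, q5}.
Read 'b': q0→∅, q1→{q0}, q2→{q3}, q4→{q3}, q5→{q2}; now {q0, q2, q3}.
Read 'c': q0→{q2, q3}, q2→{q4, q5}, q3→{q0}; union {q0, q2, q3, q4, q5}; ε-closure = {q0, q1, q2, q3, q4, q5}.
Read 'a': q0→{q3, q4, q5}, q1→{q2}, q2→{q2}, q3→{q4}, q4→{q0}, q5→{q1, q5}; now {q0, q1, q2, q3, q4, q5}.
Read 'b': q0→∅, q1→{q0}, q2→{q3}, q3→{q3, q4, q5}, q4→{q3}, q5→{q2}; union {q0, q2, q3, q4, q5}; ε-closure = {q0, q1, q2, q3, q4, q5}.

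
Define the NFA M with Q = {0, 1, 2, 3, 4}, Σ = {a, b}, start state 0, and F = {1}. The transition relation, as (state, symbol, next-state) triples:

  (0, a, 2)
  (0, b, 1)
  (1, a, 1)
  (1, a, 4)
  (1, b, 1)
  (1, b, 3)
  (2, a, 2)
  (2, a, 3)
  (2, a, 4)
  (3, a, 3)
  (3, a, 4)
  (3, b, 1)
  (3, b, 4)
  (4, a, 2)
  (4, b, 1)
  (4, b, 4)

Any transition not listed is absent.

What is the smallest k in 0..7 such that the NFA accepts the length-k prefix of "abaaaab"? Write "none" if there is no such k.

Start in {0}.
Read 'a': {0} → {2}.
Read 'b': {2} → ∅.
The set is empty and remains empty for the remaining 5 symbols.
No reachable set along the way intersects F.

none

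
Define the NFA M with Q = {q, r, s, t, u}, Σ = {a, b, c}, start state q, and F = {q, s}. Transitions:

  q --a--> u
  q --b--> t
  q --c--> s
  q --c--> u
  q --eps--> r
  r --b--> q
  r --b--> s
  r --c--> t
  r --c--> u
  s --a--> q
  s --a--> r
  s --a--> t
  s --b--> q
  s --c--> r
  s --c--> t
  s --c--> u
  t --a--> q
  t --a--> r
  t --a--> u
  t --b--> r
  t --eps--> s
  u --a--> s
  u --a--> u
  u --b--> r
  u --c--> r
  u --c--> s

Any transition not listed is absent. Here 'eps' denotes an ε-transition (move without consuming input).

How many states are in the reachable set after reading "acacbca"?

5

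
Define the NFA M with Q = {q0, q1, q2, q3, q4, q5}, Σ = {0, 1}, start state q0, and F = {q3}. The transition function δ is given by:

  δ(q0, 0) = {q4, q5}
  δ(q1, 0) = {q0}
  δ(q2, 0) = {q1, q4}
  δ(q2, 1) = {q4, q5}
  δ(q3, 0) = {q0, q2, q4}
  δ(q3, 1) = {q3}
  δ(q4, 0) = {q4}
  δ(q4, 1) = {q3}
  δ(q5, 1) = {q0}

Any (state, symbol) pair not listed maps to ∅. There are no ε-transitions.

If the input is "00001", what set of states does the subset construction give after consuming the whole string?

{q3}

Start in {q0}.
Read '0': q0→{q4, q5}; now {q4, q5}.
Read '0': q4→{q4}, q5→∅; now {q4}.
Read '0': q4→{q4}; now {q4}.
Read '0': q4→{q4}; now {q4}.
Read '1': q4→{q3}; now {q3}.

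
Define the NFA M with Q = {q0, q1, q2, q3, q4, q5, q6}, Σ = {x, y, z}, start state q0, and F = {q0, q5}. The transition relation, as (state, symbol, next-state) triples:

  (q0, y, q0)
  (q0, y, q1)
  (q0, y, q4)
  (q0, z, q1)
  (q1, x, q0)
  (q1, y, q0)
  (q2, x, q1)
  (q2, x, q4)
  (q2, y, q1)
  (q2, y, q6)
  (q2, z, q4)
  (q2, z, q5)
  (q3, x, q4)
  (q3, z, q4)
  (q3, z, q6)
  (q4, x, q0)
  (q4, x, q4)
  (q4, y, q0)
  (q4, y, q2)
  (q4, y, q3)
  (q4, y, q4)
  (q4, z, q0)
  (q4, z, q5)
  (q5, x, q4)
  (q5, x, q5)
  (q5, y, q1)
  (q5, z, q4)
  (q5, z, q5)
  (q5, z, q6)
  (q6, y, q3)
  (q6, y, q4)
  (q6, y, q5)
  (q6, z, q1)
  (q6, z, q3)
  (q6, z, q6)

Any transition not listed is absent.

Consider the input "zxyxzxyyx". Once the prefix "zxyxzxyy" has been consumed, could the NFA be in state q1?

Yes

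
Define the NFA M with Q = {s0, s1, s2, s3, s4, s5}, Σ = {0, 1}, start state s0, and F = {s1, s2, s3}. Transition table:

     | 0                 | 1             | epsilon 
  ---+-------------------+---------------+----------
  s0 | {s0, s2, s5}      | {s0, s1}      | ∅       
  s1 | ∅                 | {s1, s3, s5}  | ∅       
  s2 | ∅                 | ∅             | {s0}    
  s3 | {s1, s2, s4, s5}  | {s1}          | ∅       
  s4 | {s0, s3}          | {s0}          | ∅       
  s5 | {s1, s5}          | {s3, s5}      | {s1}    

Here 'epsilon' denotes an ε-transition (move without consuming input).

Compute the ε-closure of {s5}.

{s1, s5}

Begin with {s5}.
ε-move s5 → s1; add s1.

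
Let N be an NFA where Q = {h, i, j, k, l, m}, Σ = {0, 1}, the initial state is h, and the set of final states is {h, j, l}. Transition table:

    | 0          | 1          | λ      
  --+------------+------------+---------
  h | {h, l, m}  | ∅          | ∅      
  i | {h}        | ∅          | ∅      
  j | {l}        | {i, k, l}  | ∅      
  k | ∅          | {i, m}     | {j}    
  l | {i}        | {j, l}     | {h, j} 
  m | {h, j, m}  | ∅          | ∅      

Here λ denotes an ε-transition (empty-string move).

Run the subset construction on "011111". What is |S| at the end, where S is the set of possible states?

6

Start in {h}.
Read '0': h→{h, l, m}; union {h, l, m}; ε-closure = {h, j, l, m}.
Read '1': h→∅, j→{i, k, l}, l→{j, l}, m→∅; union {i, j, k, l}; ε-closure = {h, i, j, k, l}.
Read '1': h→∅, i→∅, j→{i, k, l}, k→{i, m}, l→{j, l}; union {i, j, k, l, m}; ε-closure = {h, i, j, k, l, m}.
Read '1': h→∅, i→∅, j→{i, k, l}, k→{i, m}, l→{j, l}, m→∅; union {i, j, k, l, m}; ε-closure = {h, i, j, k, l, m}.
Read '1': h→∅, i→∅, j→{i, k, l}, k→{i, m}, l→{j, l}, m→∅; union {i, j, k, l, m}; ε-closure = {h, i, j, k, l, m}.
Read '1': h→∅, i→∅, j→{i, k, l}, k→{i, m}, l→{j, l}, m→∅; union {i, j, k, l, m}; ε-closure = {h, i, j, k, l, m}.
That set has 6 states.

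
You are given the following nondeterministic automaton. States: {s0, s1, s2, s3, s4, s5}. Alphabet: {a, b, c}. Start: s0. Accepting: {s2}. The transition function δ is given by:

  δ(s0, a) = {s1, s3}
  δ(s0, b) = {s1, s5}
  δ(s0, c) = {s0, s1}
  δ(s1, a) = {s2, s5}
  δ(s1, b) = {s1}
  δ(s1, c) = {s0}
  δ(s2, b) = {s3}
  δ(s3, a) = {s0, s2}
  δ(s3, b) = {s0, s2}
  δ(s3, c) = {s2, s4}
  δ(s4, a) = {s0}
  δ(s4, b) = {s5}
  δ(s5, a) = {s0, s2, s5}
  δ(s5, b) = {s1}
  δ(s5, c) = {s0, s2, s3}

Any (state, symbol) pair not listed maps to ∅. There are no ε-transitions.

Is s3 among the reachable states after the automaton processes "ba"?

No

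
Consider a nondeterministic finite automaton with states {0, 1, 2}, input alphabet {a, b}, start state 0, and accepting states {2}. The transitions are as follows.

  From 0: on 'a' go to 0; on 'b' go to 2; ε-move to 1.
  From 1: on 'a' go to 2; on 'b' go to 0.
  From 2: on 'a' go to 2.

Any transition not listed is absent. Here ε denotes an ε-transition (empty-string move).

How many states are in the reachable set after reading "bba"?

3

Start: ε-closure({0}) = {0, 1}.
Read 'b': {0, 1} → {0, 1, 2}.
Read 'b': {0, 1, 2} → {0, 1, 2}.
Read 'a': {0, 1, 2} → {0, 1, 2}.
That set has 3 states.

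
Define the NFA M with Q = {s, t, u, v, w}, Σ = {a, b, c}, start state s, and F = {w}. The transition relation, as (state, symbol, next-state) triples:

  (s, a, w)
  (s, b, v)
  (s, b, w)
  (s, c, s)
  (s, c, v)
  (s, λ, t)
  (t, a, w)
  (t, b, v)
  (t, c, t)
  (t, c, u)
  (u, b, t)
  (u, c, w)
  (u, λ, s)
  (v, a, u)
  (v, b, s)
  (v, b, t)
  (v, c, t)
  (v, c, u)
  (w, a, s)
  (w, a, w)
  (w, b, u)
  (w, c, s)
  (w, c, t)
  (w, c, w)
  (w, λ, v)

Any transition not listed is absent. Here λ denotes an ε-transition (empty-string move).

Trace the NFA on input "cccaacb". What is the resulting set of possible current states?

{s, t, u, v, w}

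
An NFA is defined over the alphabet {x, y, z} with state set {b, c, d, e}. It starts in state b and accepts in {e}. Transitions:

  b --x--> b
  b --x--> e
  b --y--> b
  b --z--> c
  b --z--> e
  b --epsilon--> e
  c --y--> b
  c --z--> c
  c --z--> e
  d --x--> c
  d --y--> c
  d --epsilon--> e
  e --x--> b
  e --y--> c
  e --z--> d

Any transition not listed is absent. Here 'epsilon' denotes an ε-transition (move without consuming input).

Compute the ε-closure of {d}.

{d, e}

Begin with {d}.
ε-move d → e; add e.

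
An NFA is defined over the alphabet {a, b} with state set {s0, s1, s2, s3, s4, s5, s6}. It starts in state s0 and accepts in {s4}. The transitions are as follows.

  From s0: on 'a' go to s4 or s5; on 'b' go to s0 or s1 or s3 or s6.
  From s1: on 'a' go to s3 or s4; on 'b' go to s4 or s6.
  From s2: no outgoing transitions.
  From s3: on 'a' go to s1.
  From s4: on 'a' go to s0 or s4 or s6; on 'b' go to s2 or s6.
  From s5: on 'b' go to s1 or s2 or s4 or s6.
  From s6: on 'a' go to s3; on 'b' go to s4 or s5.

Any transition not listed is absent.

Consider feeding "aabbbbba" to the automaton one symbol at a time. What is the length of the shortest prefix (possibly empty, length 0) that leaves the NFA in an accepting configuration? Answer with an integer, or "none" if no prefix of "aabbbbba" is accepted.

Start in {s0}.
Read 'a': {s0} → {s4, s5}.
None of the earlier sets intersect F, but {s4, s5} does.

1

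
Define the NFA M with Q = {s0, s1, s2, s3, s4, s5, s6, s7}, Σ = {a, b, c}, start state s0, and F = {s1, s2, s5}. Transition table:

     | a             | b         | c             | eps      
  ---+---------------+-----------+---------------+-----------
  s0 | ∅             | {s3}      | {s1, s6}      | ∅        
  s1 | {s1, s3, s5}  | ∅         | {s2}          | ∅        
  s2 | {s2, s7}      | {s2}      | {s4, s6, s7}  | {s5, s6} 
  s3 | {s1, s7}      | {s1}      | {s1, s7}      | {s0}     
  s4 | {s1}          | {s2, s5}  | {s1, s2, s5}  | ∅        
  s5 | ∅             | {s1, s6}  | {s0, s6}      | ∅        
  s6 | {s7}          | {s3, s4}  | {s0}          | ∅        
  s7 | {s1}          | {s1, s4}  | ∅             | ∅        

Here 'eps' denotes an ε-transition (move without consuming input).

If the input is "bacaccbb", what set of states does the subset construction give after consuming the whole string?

{s0, s1, s2, s3, s4, s5, s6}

Start in {s0}.
Read 'b': s0→{s3}; union {s3}; ε-closure = {s0, s3}.
Read 'a': s0→∅, s3→{s1, s7}; now {s1, s7}.
Read 'c': s1→{s2}, s7→∅; union {s2}; ε-closure = {s2, s5, s6}.
Read 'a': s2→{s2, s7}, s5→∅, s6→{s7}; union {s2, s7}; ε-closure = {s2, s5, s6, s7}.
Read 'c': s2→{s4, s6, s7}, s5→{s0, s6}, s6→{s0}, s7→∅; now {s0, s4, s6, s7}.
Read 'c': s0→{s1, s6}, s4→{s1, s2, s5}, s6→{s0}, s7→∅; now {s0, s1, s2, s5, s6}.
Read 'b': s0→{s3}, s1→∅, s2→{s2}, s5→{s1, s6}, s6→{s3, s4}; union {s1, s2, s3, s4, s6}; ε-closure = {s0, s1, s2, s3, s4, s5, s6}.
Read 'b': s0→{s3}, s1→∅, s2→{s2}, s3→{s1}, s4→{s2, s5}, s5→{s1, s6}, s6→{s3, s4}; union {s1, s2, s3, s4, s5, s6}; ε-closure = {s0, s1, s2, s3, s4, s5, s6}.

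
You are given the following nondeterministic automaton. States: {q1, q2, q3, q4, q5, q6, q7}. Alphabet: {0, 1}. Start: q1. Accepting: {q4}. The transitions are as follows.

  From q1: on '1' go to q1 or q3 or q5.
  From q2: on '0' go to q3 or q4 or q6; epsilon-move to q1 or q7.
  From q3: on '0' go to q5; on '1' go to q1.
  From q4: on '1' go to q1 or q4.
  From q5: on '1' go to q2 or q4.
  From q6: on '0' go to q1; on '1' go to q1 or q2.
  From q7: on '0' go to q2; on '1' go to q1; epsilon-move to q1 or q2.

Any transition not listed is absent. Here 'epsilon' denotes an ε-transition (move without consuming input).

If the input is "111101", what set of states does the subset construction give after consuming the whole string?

{q1, q2, q3, q4, q5, q7}

Start in {q1}.
Read '1': q1→{q1, q3, q5}; now {q1, q3, q5}.
Read '1': q1→{q1, q3, q5}, q3→{q1}, q5→{q2, q4}; union {q1, q2, q3, q4, q5}; ε-closure = {q1, q2, q3, q4, q5, q7}.
Read '1': q1→{q1, q3, q5}, q2→∅, q3→{q1}, q4→{q1, q4}, q5→{q2, q4}, q7→{q1}; union {q1, q2, q3, q4, q5}; ε-closure = {q1, q2, q3, q4, q5, q7}.
Read '1': q1→{q1, q3, q5}, q2→∅, q3→{q1}, q4→{q1, q4}, q5→{q2, q4}, q7→{q1}; union {q1, q2, q3, q4, q5}; ε-closure = {q1, q2, q3, q4, q5, q7}.
Read '0': q1→∅, q2→{q3, q4, q6}, q3→{q5}, q4→∅, q5→∅, q7→{q2}; union {q2, q3, q4, q5, q6}; ε-closure = {q1, q2, q3, q4, q5, q6, q7}.
Read '1': q1→{q1, q3, q5}, q2→∅, q3→{q1}, q4→{q1, q4}, q5→{q2, q4}, q6→{q1, q2}, q7→{q1}; union {q1, q2, q3, q4, q5}; ε-closure = {q1, q2, q3, q4, q5, q7}.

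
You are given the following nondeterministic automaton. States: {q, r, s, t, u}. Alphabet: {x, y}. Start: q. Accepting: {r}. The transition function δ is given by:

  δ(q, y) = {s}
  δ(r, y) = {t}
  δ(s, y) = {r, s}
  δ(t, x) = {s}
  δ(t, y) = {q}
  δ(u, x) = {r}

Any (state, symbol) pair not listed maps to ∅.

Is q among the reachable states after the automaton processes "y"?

No

Start in {q}.
Read 'y': q→{s}; now {s}.
State q is not in {s}.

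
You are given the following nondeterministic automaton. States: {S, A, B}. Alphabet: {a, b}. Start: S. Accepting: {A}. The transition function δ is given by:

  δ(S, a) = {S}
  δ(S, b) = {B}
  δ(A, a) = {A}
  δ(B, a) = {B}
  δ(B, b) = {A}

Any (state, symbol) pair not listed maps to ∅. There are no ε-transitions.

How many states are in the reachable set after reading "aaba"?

Start in {S}.
Read 'a': {S} → {S}.
Read 'a': {S} → {S}.
Read 'b': {S} → {B}.
Read 'a': {B} → {B}.
That set has 1 state.

1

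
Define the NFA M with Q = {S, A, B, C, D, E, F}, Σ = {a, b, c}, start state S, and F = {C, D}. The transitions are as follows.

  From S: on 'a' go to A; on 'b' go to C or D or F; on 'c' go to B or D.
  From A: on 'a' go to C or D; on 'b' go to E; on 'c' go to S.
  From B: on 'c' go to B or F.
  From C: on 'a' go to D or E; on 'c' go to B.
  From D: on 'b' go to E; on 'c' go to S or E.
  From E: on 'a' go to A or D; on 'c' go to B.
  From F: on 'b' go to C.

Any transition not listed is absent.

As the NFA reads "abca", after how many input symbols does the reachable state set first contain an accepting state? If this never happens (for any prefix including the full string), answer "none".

Start in {S}.
Read 'a': S→{A}; now {A}.
Read 'b': A→{E}; now {E}.
Read 'c': E→{B}; now {B}.
Read 'a': B→∅; now ∅.
No reachable set along the way intersects F.

none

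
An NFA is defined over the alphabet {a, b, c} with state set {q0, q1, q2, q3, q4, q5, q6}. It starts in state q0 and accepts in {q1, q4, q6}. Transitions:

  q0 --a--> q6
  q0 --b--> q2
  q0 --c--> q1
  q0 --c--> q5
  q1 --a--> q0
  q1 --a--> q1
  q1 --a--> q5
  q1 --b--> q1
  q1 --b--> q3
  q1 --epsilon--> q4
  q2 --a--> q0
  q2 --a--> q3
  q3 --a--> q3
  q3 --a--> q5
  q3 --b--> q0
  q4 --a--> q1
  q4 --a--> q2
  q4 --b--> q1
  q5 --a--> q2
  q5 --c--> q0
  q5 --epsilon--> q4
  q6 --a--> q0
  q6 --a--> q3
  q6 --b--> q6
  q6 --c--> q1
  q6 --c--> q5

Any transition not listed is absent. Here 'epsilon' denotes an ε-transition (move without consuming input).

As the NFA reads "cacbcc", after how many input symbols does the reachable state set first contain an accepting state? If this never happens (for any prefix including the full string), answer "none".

1

Start in {q0}.
Read 'c': {q0} → {q1, q4, q5}.
None of the earlier sets intersect F, but {q1, q4, q5} does.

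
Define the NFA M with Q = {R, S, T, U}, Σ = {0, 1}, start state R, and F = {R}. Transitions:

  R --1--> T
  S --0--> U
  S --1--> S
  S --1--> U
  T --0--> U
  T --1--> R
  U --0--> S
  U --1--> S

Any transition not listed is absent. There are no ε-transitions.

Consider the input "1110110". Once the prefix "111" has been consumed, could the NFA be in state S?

No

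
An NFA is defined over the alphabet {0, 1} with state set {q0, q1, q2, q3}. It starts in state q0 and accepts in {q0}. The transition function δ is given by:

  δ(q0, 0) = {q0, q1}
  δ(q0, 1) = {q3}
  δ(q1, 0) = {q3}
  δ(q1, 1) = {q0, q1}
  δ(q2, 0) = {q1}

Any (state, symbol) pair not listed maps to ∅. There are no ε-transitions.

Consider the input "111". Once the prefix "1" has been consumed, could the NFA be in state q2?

No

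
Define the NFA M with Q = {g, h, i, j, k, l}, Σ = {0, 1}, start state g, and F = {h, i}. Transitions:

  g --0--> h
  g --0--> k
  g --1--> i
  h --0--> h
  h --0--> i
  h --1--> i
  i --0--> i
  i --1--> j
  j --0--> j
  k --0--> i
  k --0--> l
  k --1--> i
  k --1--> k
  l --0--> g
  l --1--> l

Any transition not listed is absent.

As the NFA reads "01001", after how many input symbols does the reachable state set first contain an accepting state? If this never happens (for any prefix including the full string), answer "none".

1

Start in {g}.
Read '0': {g} → {h, k}.
None of the earlier sets intersect F, but {h, k} does.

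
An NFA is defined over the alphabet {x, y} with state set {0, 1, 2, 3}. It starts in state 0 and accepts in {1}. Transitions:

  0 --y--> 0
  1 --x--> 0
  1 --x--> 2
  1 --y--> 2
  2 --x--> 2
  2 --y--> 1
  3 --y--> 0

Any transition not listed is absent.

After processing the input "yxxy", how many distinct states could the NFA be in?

Start in {0}.
Read 'y': 0→{0}; now {0}.
Read 'x': 0→∅; now ∅.
The set is empty and remains empty for the remaining 2 symbols.
That set has 0 states.

0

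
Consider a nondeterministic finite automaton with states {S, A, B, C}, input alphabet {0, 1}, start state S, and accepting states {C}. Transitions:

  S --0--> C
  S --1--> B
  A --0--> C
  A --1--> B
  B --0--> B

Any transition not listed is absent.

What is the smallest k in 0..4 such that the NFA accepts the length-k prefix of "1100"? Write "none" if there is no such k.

Start in {S}.
Read '1': S→{B}; now {B}.
Read '1': B→∅; now ∅.
The set is empty and remains empty for the remaining 2 symbols.
No reachable set along the way intersects F.

none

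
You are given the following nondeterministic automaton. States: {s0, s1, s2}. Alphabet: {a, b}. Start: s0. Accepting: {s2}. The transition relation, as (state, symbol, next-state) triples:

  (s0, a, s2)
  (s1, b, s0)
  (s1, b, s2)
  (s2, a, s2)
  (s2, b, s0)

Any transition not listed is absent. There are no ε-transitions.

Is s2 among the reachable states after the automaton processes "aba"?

Yes

Start in {s0}.
Read 'a': s0→{s2}; now {s2}.
Read 'b': s2→{s0}; now {s0}.
Read 'a': s0→{s2}; now {s2}.
State s2 is in {s2}.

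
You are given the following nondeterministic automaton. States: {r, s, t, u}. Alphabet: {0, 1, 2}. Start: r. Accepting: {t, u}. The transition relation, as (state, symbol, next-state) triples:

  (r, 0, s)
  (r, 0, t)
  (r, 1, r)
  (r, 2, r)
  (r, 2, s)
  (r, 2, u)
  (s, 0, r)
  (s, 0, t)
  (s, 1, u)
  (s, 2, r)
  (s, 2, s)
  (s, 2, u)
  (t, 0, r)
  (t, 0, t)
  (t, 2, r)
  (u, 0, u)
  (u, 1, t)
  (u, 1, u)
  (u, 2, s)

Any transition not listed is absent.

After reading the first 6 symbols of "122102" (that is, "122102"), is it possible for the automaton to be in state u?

Yes

Start in {r}.
Read '1': r→{r}; now {r}.
Read '2': r→{r, s, u}; now {r, s, u}.
Read '2': r→{r, s, u}, s→{r, s, u}, u→{s}; now {r, s, u}.
Read '1': r→{r}, s→{u}, u→{t, u}; now {r, t, u}.
Read '0': r→{s, t}, t→{r, t}, u→{u}; now {r, s, t, u}.
Read '2': r→{r, s, u}, s→{r, s, u}, t→{r}, u→{s}; now {r, s, u}.
State u is in {r, s, u}.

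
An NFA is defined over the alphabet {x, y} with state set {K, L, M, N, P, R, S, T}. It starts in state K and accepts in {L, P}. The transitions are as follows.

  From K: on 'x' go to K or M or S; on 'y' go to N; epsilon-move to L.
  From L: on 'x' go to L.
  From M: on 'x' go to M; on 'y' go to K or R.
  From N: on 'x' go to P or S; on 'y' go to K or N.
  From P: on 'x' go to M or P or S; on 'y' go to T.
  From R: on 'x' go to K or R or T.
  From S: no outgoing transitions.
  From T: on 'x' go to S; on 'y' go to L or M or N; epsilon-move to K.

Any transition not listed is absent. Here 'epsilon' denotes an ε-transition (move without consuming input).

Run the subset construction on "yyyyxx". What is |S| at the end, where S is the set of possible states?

Start: ε-closure({K}) = {K, L}.
Read 'y': {K, L} → {N}.
Read 'y': {N} → {K, L, N}.
Read 'y': {K, L, N} → {K, L, N}.
Read 'y': {K, L, N} → {K, L, N}.
Read 'x': {K, L, N} → {K, L, M, P, S}.
Read 'x': {K, L, M, P, S} → {K, L, M, P, S}.
That set has 5 states.

5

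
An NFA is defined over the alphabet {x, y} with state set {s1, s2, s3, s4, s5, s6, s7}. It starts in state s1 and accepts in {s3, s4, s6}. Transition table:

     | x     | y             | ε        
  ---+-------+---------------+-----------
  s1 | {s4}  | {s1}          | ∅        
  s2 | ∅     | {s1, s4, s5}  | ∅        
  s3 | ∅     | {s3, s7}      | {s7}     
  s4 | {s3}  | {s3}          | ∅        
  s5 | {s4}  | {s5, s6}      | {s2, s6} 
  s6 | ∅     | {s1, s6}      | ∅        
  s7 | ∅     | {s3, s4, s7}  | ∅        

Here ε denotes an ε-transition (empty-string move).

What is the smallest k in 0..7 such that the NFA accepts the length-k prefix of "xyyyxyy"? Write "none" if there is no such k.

1

Start in {s1}.
Read 'x': s1→{s4}; now {s4}.
None of the earlier sets intersect F, but {s4} does.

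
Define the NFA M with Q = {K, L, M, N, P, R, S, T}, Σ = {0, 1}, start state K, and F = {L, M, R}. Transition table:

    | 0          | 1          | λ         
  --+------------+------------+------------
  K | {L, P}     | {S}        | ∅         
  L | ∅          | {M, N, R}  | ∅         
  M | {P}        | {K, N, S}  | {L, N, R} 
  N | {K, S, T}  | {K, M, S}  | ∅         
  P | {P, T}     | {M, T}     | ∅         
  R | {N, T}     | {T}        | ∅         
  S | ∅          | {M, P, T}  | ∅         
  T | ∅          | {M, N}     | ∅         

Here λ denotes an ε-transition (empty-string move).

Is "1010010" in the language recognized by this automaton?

No

Start in {K}.
Read '1': K→{S}; now {S}.
Read '0': S→∅; now ∅.
The set is empty and remains empty for the remaining 5 symbols.
The final set ∅ contains no accepting state.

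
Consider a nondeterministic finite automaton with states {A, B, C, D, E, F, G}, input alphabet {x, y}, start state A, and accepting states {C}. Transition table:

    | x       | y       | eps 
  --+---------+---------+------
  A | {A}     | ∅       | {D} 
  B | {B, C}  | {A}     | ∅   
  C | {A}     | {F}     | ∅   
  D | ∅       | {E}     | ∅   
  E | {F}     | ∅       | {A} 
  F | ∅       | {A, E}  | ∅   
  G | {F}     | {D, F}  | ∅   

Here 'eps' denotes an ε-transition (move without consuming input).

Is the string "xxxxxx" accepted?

Start: ε-closure({A}) = {A, D}.
Read 'x': {A, D} → {A, D}.
Read 'x': {A, D} → {A, D}.
Read 'x': {A, D} → {A, D}.
Read 'x': {A, D} → {A, D}.
Read 'x': {A, D} → {A, D}.
Read 'x': {A, D} → {A, D}.
The final set {A, D} contains no accepting state.

No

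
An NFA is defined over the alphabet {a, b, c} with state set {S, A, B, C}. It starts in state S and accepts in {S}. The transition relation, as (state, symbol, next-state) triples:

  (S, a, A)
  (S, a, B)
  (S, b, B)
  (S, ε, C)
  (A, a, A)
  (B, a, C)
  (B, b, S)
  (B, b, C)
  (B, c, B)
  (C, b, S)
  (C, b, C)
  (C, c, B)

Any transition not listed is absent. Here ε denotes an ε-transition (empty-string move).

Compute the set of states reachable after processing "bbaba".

{A, B}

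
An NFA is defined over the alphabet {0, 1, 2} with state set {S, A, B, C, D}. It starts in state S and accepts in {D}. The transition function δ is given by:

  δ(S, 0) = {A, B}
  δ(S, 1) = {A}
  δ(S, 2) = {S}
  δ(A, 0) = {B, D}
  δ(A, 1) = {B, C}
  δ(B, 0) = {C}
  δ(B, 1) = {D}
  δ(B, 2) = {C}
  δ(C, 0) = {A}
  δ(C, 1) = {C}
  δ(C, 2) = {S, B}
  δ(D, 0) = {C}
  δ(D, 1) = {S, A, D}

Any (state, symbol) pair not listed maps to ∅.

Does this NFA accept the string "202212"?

No

Start in {S}.
Read '2': S→{S}; now {S}.
Read '0': S→{A, B}; now {A, B}.
Read '2': A→∅, B→{C}; now {C}.
Read '2': C→{S, B}; now {S, B}.
Read '1': S→{A}, B→{D}; now {A, D}.
Read '2': A→∅, D→∅; now ∅.
The final set ∅ contains no accepting state.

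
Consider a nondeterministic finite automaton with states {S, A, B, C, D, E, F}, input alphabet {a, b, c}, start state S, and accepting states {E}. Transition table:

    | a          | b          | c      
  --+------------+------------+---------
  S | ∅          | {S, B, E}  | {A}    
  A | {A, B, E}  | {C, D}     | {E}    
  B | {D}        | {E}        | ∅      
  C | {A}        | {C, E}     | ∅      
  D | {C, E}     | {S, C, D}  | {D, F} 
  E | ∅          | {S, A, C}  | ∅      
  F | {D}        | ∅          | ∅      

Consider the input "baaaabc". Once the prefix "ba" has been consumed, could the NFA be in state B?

No

Start in {S}.
Read 'b': {S} → {S, B, E}.
Read 'a': {S, B, E} → {D}.
State B is not in {D}.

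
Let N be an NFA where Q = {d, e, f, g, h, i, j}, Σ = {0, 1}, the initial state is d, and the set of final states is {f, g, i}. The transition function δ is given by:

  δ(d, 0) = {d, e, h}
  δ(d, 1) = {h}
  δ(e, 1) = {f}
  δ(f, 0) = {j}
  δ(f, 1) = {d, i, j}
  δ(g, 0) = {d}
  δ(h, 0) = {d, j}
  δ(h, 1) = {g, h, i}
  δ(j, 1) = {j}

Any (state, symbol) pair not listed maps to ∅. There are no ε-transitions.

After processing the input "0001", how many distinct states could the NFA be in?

5

Start in {d}.
Read '0': {d} → {d, e, h}.
Read '0': {d, e, h} → {d, e, h, j}.
Read '0': {d, e, h, j} → {d, e, h, j}.
Read '1': {d, e, h, j} → {f, g, h, i, j}.
That set has 5 states.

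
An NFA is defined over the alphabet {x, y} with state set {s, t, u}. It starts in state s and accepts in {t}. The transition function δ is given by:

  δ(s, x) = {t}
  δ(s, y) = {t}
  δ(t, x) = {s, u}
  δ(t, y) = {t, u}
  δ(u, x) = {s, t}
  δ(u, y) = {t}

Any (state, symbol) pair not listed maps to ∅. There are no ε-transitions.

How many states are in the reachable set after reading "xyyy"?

2

Start in {s}.
Read 'x': {s} → {t}.
Read 'y': {t} → {t, u}.
Read 'y': {t, u} → {t, u}.
Read 'y': {t, u} → {t, u}.
That set has 2 states.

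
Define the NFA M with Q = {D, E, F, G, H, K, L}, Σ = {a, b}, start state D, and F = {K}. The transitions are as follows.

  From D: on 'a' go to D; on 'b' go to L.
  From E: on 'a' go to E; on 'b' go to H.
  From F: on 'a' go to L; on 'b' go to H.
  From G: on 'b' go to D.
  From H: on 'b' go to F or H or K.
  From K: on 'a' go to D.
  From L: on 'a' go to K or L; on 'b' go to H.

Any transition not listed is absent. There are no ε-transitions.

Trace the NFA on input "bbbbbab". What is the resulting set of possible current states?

Start in {D}.
Read 'b': D→{L}; now {L}.
Read 'b': L→{H}; now {H}.
Read 'b': H→{F, H, K}; now {F, H, K}.
Read 'b': F→{H}, H→{F, H, K}, K→∅; now {F, H, K}.
Read 'b': F→{H}, H→{F, H, K}, K→∅; now {F, H, K}.
Read 'a': F→{L}, H→∅, K→{D}; now {D, L}.
Read 'b': D→{L}, L→{H}; now {H, L}.

{H, L}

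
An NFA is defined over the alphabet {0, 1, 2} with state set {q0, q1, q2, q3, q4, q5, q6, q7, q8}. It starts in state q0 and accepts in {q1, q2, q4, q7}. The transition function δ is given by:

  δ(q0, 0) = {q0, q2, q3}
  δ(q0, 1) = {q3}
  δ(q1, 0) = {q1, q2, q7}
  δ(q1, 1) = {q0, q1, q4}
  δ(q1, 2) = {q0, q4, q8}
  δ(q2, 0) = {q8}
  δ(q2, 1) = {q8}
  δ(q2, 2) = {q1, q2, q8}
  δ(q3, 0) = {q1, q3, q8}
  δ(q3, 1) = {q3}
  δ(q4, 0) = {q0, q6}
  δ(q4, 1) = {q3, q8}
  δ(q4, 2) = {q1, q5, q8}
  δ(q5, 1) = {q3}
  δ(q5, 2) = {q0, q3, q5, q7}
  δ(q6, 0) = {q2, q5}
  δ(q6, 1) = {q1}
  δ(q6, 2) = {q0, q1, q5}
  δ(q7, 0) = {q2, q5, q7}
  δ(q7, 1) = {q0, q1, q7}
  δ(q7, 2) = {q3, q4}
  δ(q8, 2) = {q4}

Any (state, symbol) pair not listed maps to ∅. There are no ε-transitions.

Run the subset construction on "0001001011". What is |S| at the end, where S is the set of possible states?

Start in {q0}.
Read '0': {q0} → {q0, q2, q3}.
Read '0': {q0, q2, q3} → {q0, q1, q2, q3, q8}.
Read '0': {q0, q1, q2, q3, q8} → {q0, q1, q2, q3, q7, q8}.
Read '1': {q0, q1, q2, q3, q7, q8} → {q0, q1, q3, q4, q7, q8}.
Read '0': {q0, q1, q3, q4, q7, q8} → {q0, q1, q2, q3, q5, q6, q7, q8}.
Read '0': {q0, q1, q2, q3, q5, q6, q7, q8} → {q0, q1, q2, q3, q5, q7, q8}.
Read '1': {q0, q1, q2, q3, q5, q7, q8} → {q0, q1, q3, q4, q7, q8}.
Read '0': {q0, q1, q3, q4, q7, q8} → {q0, q1, q2, q3, q5, q6, q7, q8}.
Read '1': {q0, q1, q2, q3, q5, q6, q7, q8} → {q0, q1, q3, q4, q7, q8}.
Read '1': {q0, q1, q3, q4, q7, q8} → {q0, q1, q3, q4, q7, q8}.
That set has 6 states.

6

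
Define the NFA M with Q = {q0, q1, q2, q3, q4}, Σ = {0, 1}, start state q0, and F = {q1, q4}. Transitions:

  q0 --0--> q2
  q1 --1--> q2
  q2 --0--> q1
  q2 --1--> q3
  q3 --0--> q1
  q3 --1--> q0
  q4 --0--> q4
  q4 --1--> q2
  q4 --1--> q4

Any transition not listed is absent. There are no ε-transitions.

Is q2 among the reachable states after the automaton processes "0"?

Yes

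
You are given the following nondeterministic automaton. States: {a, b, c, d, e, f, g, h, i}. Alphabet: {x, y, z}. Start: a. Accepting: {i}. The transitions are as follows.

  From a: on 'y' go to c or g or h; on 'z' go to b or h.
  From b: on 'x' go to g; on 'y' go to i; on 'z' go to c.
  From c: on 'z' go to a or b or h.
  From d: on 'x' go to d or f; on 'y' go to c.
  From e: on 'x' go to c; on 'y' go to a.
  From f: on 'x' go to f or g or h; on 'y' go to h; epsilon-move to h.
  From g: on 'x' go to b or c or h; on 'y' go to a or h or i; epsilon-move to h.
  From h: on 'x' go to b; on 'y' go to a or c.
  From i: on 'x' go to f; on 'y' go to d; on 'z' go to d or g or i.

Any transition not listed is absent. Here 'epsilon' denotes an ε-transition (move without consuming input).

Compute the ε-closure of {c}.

{c}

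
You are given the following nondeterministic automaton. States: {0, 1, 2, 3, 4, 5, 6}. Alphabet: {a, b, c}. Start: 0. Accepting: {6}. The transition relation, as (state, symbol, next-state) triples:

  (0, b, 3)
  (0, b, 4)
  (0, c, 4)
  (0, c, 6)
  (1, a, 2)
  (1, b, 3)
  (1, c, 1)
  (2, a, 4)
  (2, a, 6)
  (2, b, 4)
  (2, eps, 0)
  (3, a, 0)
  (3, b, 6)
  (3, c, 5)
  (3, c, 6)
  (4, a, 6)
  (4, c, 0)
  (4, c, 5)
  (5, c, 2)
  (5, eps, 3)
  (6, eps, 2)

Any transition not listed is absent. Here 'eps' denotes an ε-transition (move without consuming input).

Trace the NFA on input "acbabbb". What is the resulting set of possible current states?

Start in {0}.
Read 'a': {0} → ∅.
The set is empty and remains empty for the remaining 6 symbols.

∅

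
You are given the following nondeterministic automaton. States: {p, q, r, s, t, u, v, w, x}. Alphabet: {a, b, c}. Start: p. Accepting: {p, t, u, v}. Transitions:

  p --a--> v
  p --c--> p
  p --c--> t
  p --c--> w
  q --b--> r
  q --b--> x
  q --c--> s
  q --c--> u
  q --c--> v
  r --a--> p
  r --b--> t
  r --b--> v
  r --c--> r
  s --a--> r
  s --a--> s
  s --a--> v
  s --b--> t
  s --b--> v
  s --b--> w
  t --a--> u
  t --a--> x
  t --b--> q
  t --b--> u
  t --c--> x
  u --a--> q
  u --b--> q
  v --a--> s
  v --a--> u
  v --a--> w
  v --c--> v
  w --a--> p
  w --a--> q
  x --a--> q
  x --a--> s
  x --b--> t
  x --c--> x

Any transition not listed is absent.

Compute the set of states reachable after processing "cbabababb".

Start in {p}.
Read 'c': p→{p, t, w}; now {p, t, w}.
Read 'b': p→∅, t→{q, u}, w→∅; now {q, u}.
Read 'a': q→∅, u→{q}; now {q}.
Read 'b': q→{r, x}; now {r, x}.
Read 'a': r→{p}, x→{q, s}; now {p, q, s}.
Read 'b': p→∅, q→{r, x}, s→{t, v, w}; now {r, t, v, w, x}.
Read 'a': r→{p}, t→{u, x}, v→{s, u, w}, w→{p, q}, x→{q, s}; now {p, q, s, u, w, x}.
Read 'b': p→∅, q→{r, x}, s→{t, v, w}, u→{q}, w→∅, x→{t}; now {q, r, t, v, w, x}.
Read 'b': q→{r, x}, r→{t, v}, t→{q, u}, v→∅, w→∅, x→{t}; now {q, r, t, u, v, x}.

{q, r, t, u, v, x}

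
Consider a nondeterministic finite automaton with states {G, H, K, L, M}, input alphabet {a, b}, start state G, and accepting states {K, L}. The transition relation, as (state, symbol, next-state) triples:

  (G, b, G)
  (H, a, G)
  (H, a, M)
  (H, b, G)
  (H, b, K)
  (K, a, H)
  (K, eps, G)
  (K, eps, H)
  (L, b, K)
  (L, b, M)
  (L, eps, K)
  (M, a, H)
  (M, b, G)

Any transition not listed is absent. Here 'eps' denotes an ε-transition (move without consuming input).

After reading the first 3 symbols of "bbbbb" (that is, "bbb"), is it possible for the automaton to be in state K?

No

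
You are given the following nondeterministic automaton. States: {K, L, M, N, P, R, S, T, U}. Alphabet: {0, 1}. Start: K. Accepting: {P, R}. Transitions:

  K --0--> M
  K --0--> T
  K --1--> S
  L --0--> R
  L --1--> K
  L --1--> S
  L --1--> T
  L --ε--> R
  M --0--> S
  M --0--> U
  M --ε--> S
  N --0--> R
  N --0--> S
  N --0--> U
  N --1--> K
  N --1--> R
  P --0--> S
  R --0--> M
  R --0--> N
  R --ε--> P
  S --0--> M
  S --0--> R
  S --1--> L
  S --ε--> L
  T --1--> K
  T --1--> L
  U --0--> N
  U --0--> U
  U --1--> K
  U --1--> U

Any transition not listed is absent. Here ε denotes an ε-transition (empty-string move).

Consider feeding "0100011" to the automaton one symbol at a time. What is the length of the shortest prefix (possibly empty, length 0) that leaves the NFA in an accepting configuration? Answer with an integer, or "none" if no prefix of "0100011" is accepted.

1

Start in {K}.
Read '0': {K} → {L, M, P, R, S, T}.
None of the earlier sets intersect F, but {L, M, P, R, S, T} does.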